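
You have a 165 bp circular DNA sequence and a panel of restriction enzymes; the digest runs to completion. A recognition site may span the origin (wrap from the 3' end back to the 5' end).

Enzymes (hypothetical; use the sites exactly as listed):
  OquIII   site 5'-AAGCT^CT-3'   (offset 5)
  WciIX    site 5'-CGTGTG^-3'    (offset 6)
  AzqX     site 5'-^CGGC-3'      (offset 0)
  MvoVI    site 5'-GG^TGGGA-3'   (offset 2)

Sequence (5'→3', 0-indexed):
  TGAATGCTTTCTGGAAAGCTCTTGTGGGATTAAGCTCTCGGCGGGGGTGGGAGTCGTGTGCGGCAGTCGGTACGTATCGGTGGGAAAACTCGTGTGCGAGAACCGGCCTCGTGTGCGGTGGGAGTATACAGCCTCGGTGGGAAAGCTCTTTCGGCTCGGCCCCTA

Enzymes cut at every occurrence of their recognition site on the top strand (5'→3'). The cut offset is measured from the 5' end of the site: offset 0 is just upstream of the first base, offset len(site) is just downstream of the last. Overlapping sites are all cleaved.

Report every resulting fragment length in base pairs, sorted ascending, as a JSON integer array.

[2,3,4,5,7,9,10,12,13,16,16,19,20,29]

Site scan:
  OquIII (AAGCTCT, off=5): starts [15, 31, 142] → cuts [20, 36, 147]
  WciIX (CGTGTG, off=6): starts [54, 90, 109] → cuts [60, 96, 115]
  AzqX (CGGC, off=0): starts [38, 60, 103, 151, 156] → cuts [38, 60, 103, 151, 156]
  MvoVI (GGTGGGA, off=2): starts [45, 78, 116, 135] → cuts [47, 80, 118, 137]

Pooled cuts: [20, 36, 38, 47, 60, 80, 96, 103, 115, 118, 137, 147, 151, 156]

Fragments:
  20→36: 16 bp
  36→38: 2 bp
  38→47: 9 bp
  47→60: 13 bp
  60→80: 20 bp
  80→96: 16 bp
  96→103: 7 bp
  103→115: 12 bp
  115→118: 3 bp
  118→137: 19 bp
  137→147: 10 bp
  147→151: 4 bp
  151→156: 5 bp
  156→20 (wrap): 165-156+20 = 29 bp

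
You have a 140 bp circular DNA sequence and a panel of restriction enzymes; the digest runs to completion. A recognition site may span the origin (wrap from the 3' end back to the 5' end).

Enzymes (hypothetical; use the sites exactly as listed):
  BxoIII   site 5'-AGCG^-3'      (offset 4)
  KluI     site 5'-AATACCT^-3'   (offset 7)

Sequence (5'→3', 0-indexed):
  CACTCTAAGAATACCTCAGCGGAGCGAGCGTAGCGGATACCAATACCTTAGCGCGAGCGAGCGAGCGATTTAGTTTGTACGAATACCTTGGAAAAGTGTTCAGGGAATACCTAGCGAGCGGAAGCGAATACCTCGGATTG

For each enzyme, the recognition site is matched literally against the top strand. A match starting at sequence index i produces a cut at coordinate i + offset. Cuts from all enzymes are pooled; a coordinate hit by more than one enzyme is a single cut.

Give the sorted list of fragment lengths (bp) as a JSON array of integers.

Per-enzyme occurrences:
  BxoIII (AGCG, off=4): starts [17, 22, 26, 31, 49, 55, 59, 63, 112, 116, 122] → cuts [21, 26, 30, 35, 53, 59, 63, 67, 116, 120, 126]
  KluI (AATACCT, off=7): starts [9, 41, 81, 105, 126] → cuts [16, 48, 88, 112, 133]

Pooled cuts: [16, 21, 26, 30, 35, 48, 53, 59, 63, 67, 88, 112, 116, 120, 126, 133]

Fragments:
  16→21: 5 bp
  21→26: 5 bp
  26→30: 4 bp
  30→35: 5 bp
  35→48: 13 bp
  48→53: 5 bp
  53→59: 6 bp
  59→63: 4 bp
  63→67: 4 bp
  67→88: 21 bp
  88→112: 24 bp
  112→116: 4 bp
  116→120: 4 bp
  120→126: 6 bp
  126→133: 7 bp
  133→16 (wrap): 140-133+16 = 23 bp

[4,4,4,4,4,5,5,5,5,6,6,7,13,21,23,24]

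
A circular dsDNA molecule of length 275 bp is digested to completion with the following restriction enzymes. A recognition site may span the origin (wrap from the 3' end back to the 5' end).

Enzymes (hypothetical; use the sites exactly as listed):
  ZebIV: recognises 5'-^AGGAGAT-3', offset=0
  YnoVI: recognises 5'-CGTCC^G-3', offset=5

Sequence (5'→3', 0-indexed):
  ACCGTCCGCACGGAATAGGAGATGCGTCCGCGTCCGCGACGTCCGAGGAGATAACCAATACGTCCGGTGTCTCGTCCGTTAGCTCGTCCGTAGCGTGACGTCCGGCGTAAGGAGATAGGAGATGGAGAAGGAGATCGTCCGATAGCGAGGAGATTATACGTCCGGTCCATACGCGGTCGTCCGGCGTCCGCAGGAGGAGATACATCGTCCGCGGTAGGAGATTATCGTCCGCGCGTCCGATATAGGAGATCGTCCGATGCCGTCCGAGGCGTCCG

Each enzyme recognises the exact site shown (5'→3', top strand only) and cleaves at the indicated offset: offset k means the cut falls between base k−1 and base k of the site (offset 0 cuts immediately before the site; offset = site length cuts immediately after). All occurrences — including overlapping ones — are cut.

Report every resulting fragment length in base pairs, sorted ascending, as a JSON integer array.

[1,5,5,5,6,6,7,7,7,8,8,9,9,9,10,12,12,12,12,12,13,14,15,16,16,19,20]

Site scan:
  ZebIV (AGGAGAT, off=0): starts [16, 45, 109, 116, 128, 147, 194, 215, 243] → cuts [16, 45, 109, 116, 128, 147, 194, 215, 243]
  YnoVI (CGTCCG, off=5): starts [2, 24, 30, 39, 60, 72, 84, 98, 135, 158, 177, 184, 205, 225, 233, 250, 260, 269] → cuts [7, 29, 35, 44, 65, 77, 89, 103, 140, 163, 182, 189, 210, 230, 238, 255, 265, 274]

All cut coordinates (distinct, sorted): [7, 16, 29, 35, 44, 45, 65, 77, 89, 103, 109, 116, 128, 140, 147, 163, 182, 189, 194, 210, 215, 230, 238, 243, 255, 265, 274]

Fragment lengths:
  7→16: 9 bp
  16→29: 13 bp
  29→35: 6 bp
  35→44: 9 bp
  44→45: 1 bp
  45→65: 20 bp
  65→77: 12 bp
  77→89: 12 bp
  89→103: 14 bp
  103→109: 6 bp
  109→116: 7 bp
  116→128: 12 bp
  128→140: 12 bp
  140→147: 7 bp
  147→163: 16 bp
  163→182: 19 bp
  182→189: 7 bp
  189→194: 5 bp
  194→210: 16 bp
  210→215: 5 bp
  215→230: 15 bp
  230→238: 8 bp
  238→243: 5 bp
  243→255: 12 bp
  255→265: 10 bp
  265→274: 9 bp
  274→7 (wrap): 275-274+7 = 8 bp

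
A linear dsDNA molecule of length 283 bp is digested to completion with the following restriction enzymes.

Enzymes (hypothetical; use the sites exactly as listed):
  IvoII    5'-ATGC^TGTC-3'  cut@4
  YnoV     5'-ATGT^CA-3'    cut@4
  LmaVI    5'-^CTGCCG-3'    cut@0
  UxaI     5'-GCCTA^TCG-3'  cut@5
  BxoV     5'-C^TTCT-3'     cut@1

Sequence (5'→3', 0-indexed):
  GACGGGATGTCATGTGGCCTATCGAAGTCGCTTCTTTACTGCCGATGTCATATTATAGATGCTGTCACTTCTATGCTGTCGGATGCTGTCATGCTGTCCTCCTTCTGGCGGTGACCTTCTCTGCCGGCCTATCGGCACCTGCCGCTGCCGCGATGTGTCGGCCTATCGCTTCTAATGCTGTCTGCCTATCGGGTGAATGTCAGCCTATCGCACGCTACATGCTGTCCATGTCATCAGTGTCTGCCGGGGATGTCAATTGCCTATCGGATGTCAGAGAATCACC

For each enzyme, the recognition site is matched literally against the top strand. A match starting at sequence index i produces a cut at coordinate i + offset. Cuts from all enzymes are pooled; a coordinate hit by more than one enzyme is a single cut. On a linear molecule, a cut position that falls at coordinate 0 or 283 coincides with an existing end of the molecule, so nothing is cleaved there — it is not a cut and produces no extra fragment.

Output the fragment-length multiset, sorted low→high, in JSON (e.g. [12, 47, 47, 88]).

Per-enzyme occurrences:
  IvoII (ATGCTGTC, off=4): starts [58, 72, 82, 90, 174, 218] → cuts [62, 76, 86, 94, 178, 222]
  YnoV (ATGTCA, off=4): starts [6, 44, 196, 227, 249, 267] → cuts [10, 48, 200, 231, 253, 271]
  LmaVI (CTGCCG, off=0): starts [38, 120, 138, 144, 240] → cuts [38, 120, 138, 144, 240]
  UxaI (GCCTATCG, off=5): starts [16, 126, 160, 183, 202, 258] → cuts [21, 131, 165, 188, 207, 263]
  BxoV (CTTCT, off=1): starts [30, 67, 101, 115, 168] → cuts [31, 68, 102, 116, 169]

All cut coordinates (distinct, sorted): [10, 21, 31, 38, 48, 62, 68, 76, 86, 94, 102, 116, 120, 131, 138, 144, 165, 169, 178, 188, 200, 207, 222, 231, 240, 253, 263, 271]

Fragments:
  [0,10): 10 bp
  [10,21): 11 bp
  [21,31): 10 bp
  [31,38): 7 bp
  [38,48): 10 bp
  [48,62): 14 bp
  [62,68): 6 bp
  [68,76): 8 bp
  [76,86): 10 bp
  [86,94): 8 bp
  [94,102): 8 bp
  [102,116): 14 bp
  [116,120): 4 bp
  [120,131): 11 bp
  [131,138): 7 bp
  [138,144): 6 bp
  [144,165): 21 bp
  [165,169): 4 bp
  [169,178): 9 bp
  [178,188): 10 bp
  [188,200): 12 bp
  [200,207): 7 bp
  [207,222): 15 bp
  [222,231): 9 bp
  [231,240): 9 bp
  [240,253): 13 bp
  [253,263): 10 bp
  [263,271): 8 bp
  [271,283): 12 bp

[4,4,6,6,7,7,7,8,8,8,8,9,9,9,10,10,10,10,10,10,11,11,12,12,13,14,14,15,21]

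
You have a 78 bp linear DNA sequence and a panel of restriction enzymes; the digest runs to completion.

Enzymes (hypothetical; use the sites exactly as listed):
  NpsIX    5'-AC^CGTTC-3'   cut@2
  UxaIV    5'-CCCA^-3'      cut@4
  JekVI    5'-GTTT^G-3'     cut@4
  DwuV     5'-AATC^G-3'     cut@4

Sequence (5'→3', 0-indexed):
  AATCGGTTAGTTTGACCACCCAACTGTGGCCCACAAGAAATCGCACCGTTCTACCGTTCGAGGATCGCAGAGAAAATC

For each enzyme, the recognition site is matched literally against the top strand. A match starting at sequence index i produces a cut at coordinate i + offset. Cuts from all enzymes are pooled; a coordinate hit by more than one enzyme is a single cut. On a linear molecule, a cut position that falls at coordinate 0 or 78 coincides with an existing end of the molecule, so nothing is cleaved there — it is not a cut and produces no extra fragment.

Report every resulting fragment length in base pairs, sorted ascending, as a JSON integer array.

Scan for sites:
  NpsIX (ACCGTTC, off=2): starts [44, 52] → cuts [46, 54]
  UxaIV (CCCA, off=4): starts [18, 29] → cuts [22, 33]
  JekVI (GTTTG, off=4): starts [9] → cuts [13]
  DwuV (AATCG, off=4): starts [0, 38] → cuts [4, 42]

Pooled cuts: [4, 13, 22, 33, 42, 46, 54]

Fragment lengths:
  [0,4): 4 bp
  [4,13): 9 bp
  [13,22): 9 bp
  [22,33): 11 bp
  [33,42): 9 bp
  [42,46): 4 bp
  [46,54): 8 bp
  [54,78): 24 bp

[4,4,8,9,9,9,11,24]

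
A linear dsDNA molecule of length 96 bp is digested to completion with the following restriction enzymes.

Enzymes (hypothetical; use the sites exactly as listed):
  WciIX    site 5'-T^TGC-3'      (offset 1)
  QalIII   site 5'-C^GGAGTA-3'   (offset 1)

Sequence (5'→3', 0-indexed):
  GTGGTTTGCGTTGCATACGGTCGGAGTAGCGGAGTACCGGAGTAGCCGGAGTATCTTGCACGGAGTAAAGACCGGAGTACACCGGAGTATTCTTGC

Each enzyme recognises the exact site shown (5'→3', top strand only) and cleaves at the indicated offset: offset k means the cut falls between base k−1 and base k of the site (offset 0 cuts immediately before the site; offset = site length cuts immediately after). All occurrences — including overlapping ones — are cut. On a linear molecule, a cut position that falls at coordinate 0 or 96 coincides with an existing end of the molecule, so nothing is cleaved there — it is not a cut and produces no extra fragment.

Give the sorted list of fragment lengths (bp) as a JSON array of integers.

[3,5,5,6,8,8,9,9,10,10,11,12]

Per-enzyme occurrences:
  WciIX (TTGC, off=1): starts [5, 10, 55, 92] → cuts [6, 11, 56, 93]
  QalIII (CGGAGTA, off=1): starts [21, 29, 37, 46, 60, 72, 82] → cuts [22, 30, 38, 47, 61, 73, 83]

Pooled cuts: [6, 11, 22, 30, 38, 47, 56, 61, 73, 83, 93]

Fragment lengths:
  [0,6): 6 bp
  [6,11): 5 bp
  [11,22): 11 bp
  [22,30): 8 bp
  [30,38): 8 bp
  [38,47): 9 bp
  [47,56): 9 bp
  [56,61): 5 bp
  [61,73): 12 bp
  [73,83): 10 bp
  [83,93): 10 bp
  [93,96): 3 bp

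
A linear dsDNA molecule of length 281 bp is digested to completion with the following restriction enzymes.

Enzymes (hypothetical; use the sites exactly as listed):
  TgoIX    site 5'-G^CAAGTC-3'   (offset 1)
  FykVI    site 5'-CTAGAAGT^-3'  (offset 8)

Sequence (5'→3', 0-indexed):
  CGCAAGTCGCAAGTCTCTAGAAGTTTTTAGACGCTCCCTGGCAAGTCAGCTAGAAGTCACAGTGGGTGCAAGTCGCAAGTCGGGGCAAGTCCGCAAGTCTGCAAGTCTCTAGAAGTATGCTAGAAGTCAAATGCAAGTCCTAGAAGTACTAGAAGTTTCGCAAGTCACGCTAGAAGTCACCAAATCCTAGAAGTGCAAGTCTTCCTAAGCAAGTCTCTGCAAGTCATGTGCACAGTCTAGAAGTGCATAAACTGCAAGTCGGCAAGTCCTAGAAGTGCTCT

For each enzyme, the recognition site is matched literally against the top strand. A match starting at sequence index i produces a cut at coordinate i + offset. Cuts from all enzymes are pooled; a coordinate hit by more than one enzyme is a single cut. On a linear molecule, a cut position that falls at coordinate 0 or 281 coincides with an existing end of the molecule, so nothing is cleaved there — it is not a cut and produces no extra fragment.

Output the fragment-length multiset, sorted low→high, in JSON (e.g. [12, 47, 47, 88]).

[1,2,4,5,6,7,7,8,8,8,9,10,10,10,11,11,14,14,14,15,15,16,17,17,17,25]

Site scan:
  TgoIX GCAAGTC/1: at [1, 8, 40, 67, 74, 84, 92, 100, 132, 159, 194, 208, 218, 253, 261] ⇒ [2, 9, 41, 68, 75, 85, 93, 101, 133, 160, 195, 209, 219, 254, 262]
  FykVI CTAGAAGT/8: at [16, 49, 108, 119, 139, 148, 169, 186, 236, 268] ⇒ [24, 57, 116, 127, 147, 156, 177, 194, 244, 276]

All cut coordinates (distinct, sorted): [2, 9, 24, 41, 57, 68, 75, 85, 93, 101, 116, 127, 133, 147, 156, 160, 177, 194, 195, 209, 219, 244, 254, 262, 276]

Fragment lengths:
  [0,2): 2 bp
  [2,9): 7 bp
  [9,24): 15 bp
  [24,41): 17 bp
  [41,57): 16 bp
  [57,68): 11 bp
  [68,75): 7 bp
  [75,85): 10 bp
  [85,93): 8 bp
  [93,101): 8 bp
  [101,116): 15 bp
  [116,127): 11 bp
  [127,133): 6 bp
  [133,147): 14 bp
  [147,156): 9 bp
  [156,160): 4 bp
  [160,177): 17 bp
  [177,194): 17 bp
  [194,195): 1 bp
  [195,209): 14 bp
  [209,219): 10 bp
  [219,244): 25 bp
  [244,254): 10 bp
  [254,262): 8 bp
  [262,276): 14 bp
  [276,281): 5 bp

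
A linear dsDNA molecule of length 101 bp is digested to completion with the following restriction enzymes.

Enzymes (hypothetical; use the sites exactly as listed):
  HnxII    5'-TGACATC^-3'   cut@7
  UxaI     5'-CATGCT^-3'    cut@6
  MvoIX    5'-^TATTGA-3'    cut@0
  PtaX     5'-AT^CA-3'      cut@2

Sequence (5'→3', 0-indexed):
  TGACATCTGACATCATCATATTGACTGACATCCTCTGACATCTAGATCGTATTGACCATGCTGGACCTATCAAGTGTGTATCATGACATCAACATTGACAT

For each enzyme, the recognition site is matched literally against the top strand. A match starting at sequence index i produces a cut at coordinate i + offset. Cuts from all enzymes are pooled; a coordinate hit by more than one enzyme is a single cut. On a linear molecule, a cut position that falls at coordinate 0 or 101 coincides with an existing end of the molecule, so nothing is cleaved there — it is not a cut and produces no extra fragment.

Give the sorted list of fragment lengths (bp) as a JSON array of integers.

Site scan:
  HnxII (TGACATC, off=7): starts [0, 7, 25, 35, 83] → cuts [7, 14, 32, 42, 90]
  UxaI (CATGCT, off=6): starts [56] → cuts [62]
  MvoIX (TATTGA, off=0): starts [18, 49] → cuts [18, 49]
  PtaX (ATCA, off=2): starts [11, 14, 68, 79, 87] → cuts [13, 16, 70, 81, 89]

All cut coordinates (distinct, sorted): [7, 13, 14, 16, 18, 32, 42, 49, 62, 70, 81, 89, 90]

Fragments:
  [0,7): 7 bp
  [7,13): 6 bp
  [13,14): 1 bp
  [14,16): 2 bp
  [16,18): 2 bp
  [18,32): 14 bp
  [32,42): 10 bp
  [42,49): 7 bp
  [49,62): 13 bp
  [62,70): 8 bp
  [70,81): 11 bp
  [81,89): 8 bp
  [89,90): 1 bp
  [90,101): 11 bp

[1,1,2,2,6,7,7,8,8,10,11,11,13,14]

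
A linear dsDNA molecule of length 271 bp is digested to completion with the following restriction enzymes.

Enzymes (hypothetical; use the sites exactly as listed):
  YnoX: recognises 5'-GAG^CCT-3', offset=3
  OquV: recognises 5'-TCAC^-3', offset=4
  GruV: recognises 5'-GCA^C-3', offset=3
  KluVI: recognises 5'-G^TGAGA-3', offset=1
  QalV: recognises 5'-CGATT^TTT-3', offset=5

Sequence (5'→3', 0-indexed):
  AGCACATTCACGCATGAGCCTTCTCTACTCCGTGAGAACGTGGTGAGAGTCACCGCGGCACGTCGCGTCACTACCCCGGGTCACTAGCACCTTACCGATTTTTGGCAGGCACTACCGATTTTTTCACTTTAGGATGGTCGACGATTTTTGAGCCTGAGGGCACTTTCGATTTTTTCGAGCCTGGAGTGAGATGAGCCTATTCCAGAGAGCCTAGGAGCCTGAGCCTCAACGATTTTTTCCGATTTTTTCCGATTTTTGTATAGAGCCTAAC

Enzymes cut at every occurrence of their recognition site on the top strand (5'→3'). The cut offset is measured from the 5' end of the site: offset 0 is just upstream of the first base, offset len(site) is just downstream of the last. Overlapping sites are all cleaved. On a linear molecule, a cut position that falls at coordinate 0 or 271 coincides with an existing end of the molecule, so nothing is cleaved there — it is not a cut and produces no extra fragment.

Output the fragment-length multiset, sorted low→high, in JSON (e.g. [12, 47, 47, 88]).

Per-enzyme occurrences:
  YnoX (GAGCCT, off=3): starts [15, 149, 176, 192, 206, 214, 220, 262] → cuts [18, 152, 179, 195, 209, 217, 223, 265]
  OquV (TCAC, off=4): starts [7, 49, 67, 80, 123] → cuts [11, 53, 71, 84, 127]
  GruV (GCAC, off=3): starts [1, 57, 86, 108, 159] → cuts [4, 60, 89, 111, 162]
  KluVI (GTGAGA, off=1): starts [31, 42, 185] → cuts [32, 43, 186]
  QalV (CGATTTTT, off=5): starts [95, 115, 141, 166, 229, 239, 249] → cuts [100, 120, 146, 171, 234, 244, 254]

All cut coordinates (distinct, sorted): [4, 11, 18, 32, 43, 53, 60, 71, 84, 89, 100, 111, 120, 127, 146, 152, 162, 171, 179, 186, 195, 209, 217, 223, 234, 244, 254, 265]

Fragments:
  [0,4): 4 bp
  [4,11): 7 bp
  [11,18): 7 bp
  [18,32): 14 bp
  [32,43): 11 bp
  [43,53): 10 bp
  [53,60): 7 bp
  [60,71): 11 bp
  [71,84): 13 bp
  [84,89): 5 bp
  [89,100): 11 bp
  [100,111): 11 bp
  [111,120): 9 bp
  [120,127): 7 bp
  [127,146): 19 bp
  [146,152): 6 bp
  [152,162): 10 bp
  [162,171): 9 bp
  [171,179): 8 bp
  [179,186): 7 bp
  [186,195): 9 bp
  [195,209): 14 bp
  [209,217): 8 bp
  [217,223): 6 bp
  [223,234): 11 bp
  [234,244): 10 bp
  [244,254): 10 bp
  [254,265): 11 bp
  [265,271): 6 bp

[4,5,6,6,6,7,7,7,7,7,8,8,9,9,9,10,10,10,10,11,11,11,11,11,11,13,14,14,19]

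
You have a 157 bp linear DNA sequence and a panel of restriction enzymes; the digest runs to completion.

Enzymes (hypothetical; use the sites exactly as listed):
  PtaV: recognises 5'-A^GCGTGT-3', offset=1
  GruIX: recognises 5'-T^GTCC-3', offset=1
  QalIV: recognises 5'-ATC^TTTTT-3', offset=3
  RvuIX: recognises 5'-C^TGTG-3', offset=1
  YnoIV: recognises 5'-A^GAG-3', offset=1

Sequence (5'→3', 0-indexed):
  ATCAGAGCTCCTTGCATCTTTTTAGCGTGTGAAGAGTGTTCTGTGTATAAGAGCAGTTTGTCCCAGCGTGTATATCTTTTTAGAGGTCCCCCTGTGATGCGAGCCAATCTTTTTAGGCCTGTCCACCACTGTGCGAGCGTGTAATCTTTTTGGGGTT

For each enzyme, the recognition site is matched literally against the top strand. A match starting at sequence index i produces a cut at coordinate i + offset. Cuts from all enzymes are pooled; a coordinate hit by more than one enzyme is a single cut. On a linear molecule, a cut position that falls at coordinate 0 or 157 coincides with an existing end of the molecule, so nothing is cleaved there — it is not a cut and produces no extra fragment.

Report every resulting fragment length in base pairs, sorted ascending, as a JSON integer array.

[4,6,6,6,7,8,9,9,9,9,10,10,11,11,11,14,17]

Site scan:
  PtaV AGCGTGT/1: at [23, 64, 135] ⇒ [24, 65, 136]
  GruIX TGTCC/1: at [58, 119] ⇒ [59, 120]
  QalIV ATCTTTTT/3: at [15, 73, 106, 143] ⇒ [18, 76, 109, 146]
  RvuIX CTGTG/1: at [40, 91, 128] ⇒ [41, 92, 129]
  YnoIV AGAG/1: at [3, 32, 49, 81] ⇒ [4, 33, 50, 82]

Pooled cuts: [4, 18, 24, 33, 41, 50, 59, 65, 76, 82, 92, 109, 120, 129, 136, 146]

Fragments:
  [0,4): 4 bp
  [4,18): 14 bp
  [18,24): 6 bp
  [24,33): 9 bp
  [33,41): 8 bp
  [41,50): 9 bp
  [50,59): 9 bp
  [59,65): 6 bp
  [65,76): 11 bp
  [76,82): 6 bp
  [82,92): 10 bp
  [92,109): 17 bp
  [109,120): 11 bp
  [120,129): 9 bp
  [129,136): 7 bp
  [136,146): 10 bp
  [146,157): 11 bp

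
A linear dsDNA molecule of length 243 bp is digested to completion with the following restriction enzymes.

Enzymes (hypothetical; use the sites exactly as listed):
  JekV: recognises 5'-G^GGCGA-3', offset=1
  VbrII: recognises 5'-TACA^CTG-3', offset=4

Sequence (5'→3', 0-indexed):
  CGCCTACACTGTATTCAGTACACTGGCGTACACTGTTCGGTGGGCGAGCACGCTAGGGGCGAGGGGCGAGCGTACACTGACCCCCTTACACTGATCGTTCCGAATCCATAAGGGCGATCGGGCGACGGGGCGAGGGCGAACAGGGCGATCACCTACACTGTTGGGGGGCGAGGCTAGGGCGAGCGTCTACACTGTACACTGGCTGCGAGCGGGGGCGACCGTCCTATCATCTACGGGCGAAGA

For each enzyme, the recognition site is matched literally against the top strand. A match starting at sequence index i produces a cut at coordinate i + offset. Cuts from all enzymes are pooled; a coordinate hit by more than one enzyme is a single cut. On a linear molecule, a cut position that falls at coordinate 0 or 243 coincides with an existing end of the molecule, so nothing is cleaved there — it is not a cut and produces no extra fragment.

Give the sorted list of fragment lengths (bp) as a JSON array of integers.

Scan for sites:
  JekV GGGCGA/1: at [41, 56, 63, 111, 119, 127, 133, 142, 165, 176, 212, 234] ⇒ [42, 57, 64, 112, 120, 128, 134, 143, 166, 177, 213, 235]
  VbrII TACACTG/4: at [4, 18, 28, 72, 86, 153, 187, 194] ⇒ [8, 22, 32, 76, 90, 157, 191, 198]

Pooled cuts: [8, 22, 32, 42, 57, 64, 76, 90, 112, 120, 128, 134, 143, 157, 166, 177, 191, 198, 213, 235]

Fragments:
  [0,8): 8 bp
  [8,22): 14 bp
  [22,32): 10 bp
  [32,42): 10 bp
  [42,57): 15 bp
  [57,64): 7 bp
  [64,76): 12 bp
  [76,90): 14 bp
  [90,112): 22 bp
  [112,120): 8 bp
  [120,128): 8 bp
  [128,134): 6 bp
  [134,143): 9 bp
  [143,157): 14 bp
  [157,166): 9 bp
  [166,177): 11 bp
  [177,191): 14 bp
  [191,198): 7 bp
  [198,213): 15 bp
  [213,235): 22 bp
  [235,243): 8 bp

[6,7,7,8,8,8,8,9,9,10,10,11,12,14,14,14,14,15,15,22,22]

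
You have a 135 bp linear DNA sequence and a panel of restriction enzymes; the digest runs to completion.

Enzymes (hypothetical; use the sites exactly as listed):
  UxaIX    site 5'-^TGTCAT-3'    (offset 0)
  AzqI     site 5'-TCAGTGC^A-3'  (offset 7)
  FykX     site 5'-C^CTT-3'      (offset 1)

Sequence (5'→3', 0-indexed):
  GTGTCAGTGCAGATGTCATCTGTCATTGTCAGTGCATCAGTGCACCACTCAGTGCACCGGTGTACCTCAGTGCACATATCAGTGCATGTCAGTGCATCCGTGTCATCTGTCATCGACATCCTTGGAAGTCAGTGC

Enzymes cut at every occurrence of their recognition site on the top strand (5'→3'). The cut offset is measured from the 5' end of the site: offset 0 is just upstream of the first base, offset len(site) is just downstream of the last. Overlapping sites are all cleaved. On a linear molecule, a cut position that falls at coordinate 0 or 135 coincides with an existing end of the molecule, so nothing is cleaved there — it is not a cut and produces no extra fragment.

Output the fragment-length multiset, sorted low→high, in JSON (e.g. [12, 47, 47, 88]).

Site scan:
  UxaIX TGTCAT/0: at [13, 20, 100, 107] ⇒ [13, 20, 100, 107]
  AzqI TCAGTGCA/7: at [3, 28, 36, 48, 66, 78, 88] ⇒ [10, 35, 43, 55, 73, 85, 95]
  FykX CCTT/1: at [119] ⇒ [120]

Pooled cuts: [10, 13, 20, 35, 43, 55, 73, 85, 95, 100, 107, 120]

Fragments:
  [0,10): 10 bp
  [10,13): 3 bp
  [13,20): 7 bp
  [20,35): 15 bp
  [35,43): 8 bp
  [43,55): 12 bp
  [55,73): 18 bp
  [73,85): 12 bp
  [85,95): 10 bp
  [95,100): 5 bp
  [100,107): 7 bp
  [107,120): 13 bp
  [120,135): 15 bp

[3,5,7,7,8,10,10,12,12,13,15,15,18]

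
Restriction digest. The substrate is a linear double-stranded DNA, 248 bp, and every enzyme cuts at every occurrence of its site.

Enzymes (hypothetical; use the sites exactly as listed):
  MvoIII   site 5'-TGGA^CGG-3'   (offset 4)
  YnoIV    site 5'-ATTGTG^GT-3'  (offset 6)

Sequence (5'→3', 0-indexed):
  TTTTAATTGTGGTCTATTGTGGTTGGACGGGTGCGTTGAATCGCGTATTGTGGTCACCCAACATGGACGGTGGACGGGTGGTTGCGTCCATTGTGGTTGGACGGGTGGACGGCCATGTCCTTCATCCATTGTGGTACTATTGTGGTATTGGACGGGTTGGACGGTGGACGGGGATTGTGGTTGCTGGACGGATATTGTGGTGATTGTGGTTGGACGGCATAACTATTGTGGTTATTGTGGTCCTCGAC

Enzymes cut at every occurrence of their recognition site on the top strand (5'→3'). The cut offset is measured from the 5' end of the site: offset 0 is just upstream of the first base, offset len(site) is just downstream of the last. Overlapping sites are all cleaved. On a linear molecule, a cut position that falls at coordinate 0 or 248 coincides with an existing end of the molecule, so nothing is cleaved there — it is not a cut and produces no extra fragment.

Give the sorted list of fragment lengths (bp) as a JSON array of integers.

[6,6,6,7,7,8,8,9,9,9,9,9,10,11,11,11,11,15,16,21,24,25]

Per-enzyme occurrences:
  MvoIII (TGGACGG, off=4): starts [23, 63, 70, 97, 105, 148, 157, 164, 184, 210] → cuts [27, 67, 74, 101, 109, 152, 161, 168, 188, 214]
  YnoIV (ATTGTGGT, off=6): starts [5, 15, 46, 89, 127, 138, 173, 193, 202, 224, 233] → cuts [11, 21, 52, 95, 133, 144, 179, 199, 208, 230, 239]

Pooled cuts: [11, 21, 27, 52, 67, 74, 95, 101, 109, 133, 144, 152, 161, 168, 179, 188, 199, 208, 214, 230, 239]

Fragment lengths:
  [0,11): 11 bp
  [11,21): 10 bp
  [21,27): 6 bp
  [27,52): 25 bp
  [52,67): 15 bp
  [67,74): 7 bp
  [74,95): 21 bp
  [95,101): 6 bp
  [101,109): 8 bp
  [109,133): 24 bp
  [133,144): 11 bp
  [144,152): 8 bp
  [152,161): 9 bp
  [161,168): 7 bp
  [168,179): 11 bp
  [179,188): 9 bp
  [188,199): 11 bp
  [199,208): 9 bp
  [208,214): 6 bp
  [214,230): 16 bp
  [230,239): 9 bp
  [239,248): 9 bp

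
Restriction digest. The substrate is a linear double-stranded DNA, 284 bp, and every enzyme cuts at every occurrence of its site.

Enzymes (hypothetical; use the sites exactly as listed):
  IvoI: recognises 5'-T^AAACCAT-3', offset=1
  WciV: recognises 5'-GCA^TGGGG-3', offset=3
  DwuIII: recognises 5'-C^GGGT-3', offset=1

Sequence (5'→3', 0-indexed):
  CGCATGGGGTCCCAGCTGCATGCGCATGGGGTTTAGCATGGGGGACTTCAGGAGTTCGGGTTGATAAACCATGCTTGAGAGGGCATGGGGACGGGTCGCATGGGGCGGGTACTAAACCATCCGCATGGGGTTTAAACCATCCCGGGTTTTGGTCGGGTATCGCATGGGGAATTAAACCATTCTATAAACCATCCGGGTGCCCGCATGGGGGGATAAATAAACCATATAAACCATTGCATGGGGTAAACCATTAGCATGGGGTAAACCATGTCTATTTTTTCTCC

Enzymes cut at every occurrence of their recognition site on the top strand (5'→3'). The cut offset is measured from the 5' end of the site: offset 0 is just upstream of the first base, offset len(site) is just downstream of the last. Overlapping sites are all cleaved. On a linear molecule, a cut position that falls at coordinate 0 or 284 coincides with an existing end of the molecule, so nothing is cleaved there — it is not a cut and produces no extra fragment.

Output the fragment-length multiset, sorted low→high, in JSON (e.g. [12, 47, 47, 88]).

Site scan:
  IvoI TAAACCAT/1: at [64, 112, 132, 172, 184, 217, 226, 243, 261] ⇒ [65, 113, 133, 173, 185, 218, 227, 244, 262]
  WciV GCATGGGG/3: at [1, 23, 35, 82, 97, 122, 161, 202, 235, 253] ⇒ [4, 26, 38, 85, 100, 125, 164, 205, 238, 256]
  DwuIII CGGGT/1: at [56, 91, 105, 142, 153, 193] ⇒ [57, 92, 106, 143, 154, 194]

Pooled cuts: [4, 26, 38, 57, 65, 85, 92, 100, 106, 113, 125, 133, 143, 154, 164, 173, 185, 194, 205, 218, 227, 238, 244, 256, 262]

Fragment lengths:
  [0,4): 4 bp
  [4,26): 22 bp
  [26,38): 12 bp
  [38,57): 19 bp
  [57,65): 8 bp
  [65,85): 20 bp
  [85,92): 7 bp
  [92,100): 8 bp
  [100,106): 6 bp
  [106,113): 7 bp
  [113,125): 12 bp
  [125,133): 8 bp
  [133,143): 10 bp
  [143,154): 11 bp
  [154,164): 10 bp
  [164,173): 9 bp
  [173,185): 12 bp
  [185,194): 9 bp
  [194,205): 11 bp
  [205,218): 13 bp
  [218,227): 9 bp
  [227,238): 11 bp
  [238,244): 6 bp
  [244,256): 12 bp
  [256,262): 6 bp
  [262,284): 22 bp

[4,6,6,6,7,7,8,8,8,9,9,9,10,10,11,11,11,12,12,12,12,13,19,20,22,22]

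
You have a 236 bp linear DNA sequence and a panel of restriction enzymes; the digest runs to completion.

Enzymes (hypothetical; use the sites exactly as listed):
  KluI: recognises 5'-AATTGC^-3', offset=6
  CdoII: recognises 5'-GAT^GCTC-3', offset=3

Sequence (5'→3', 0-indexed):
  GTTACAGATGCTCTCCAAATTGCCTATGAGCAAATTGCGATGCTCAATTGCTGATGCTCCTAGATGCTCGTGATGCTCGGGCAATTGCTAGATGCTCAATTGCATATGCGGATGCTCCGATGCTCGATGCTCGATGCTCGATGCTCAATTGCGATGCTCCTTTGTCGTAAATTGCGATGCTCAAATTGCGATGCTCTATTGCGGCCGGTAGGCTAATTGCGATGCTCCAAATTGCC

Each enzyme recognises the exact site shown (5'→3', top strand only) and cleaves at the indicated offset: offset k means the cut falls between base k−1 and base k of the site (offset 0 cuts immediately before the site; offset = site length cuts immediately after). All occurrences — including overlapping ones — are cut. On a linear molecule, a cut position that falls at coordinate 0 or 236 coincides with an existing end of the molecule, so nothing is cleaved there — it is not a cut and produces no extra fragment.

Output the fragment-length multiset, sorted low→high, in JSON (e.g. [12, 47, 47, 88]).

Per-enzyme occurrences:
  KluI (AATTGC, off=6): starts [17, 32, 45, 82, 97, 146, 169, 183, 214, 229] → cuts [23, 38, 51, 88, 103, 152, 175, 189, 220, 235]
  CdoII (GATGCTC, off=3): starts [6, 38, 52, 62, 71, 90, 110, 118, 125, 132, 139, 152, 175, 189, 220] → cuts [9, 41, 55, 65, 74, 93, 113, 121, 128, 135, 142, 155, 178, 192, 223]

All cut coordinates (distinct, sorted): [9, 23, 38, 41, 51, 55, 65, 74, 88, 93, 103, 113, 121, 128, 135, 142, 152, 155, 175, 178, 189, 192, 220, 223, 235]

Fragment lengths:
  [0,9): 9 bp
  [9,23): 14 bp
  [23,38): 15 bp
  [38,41): 3 bp
  [41,51): 10 bp
  [51,55): 4 bp
  [55,65): 10 bp
  [65,74): 9 bp
  [74,88): 14 bp
  [88,93): 5 bp
  [93,103): 10 bp
  [103,113): 10 bp
  [113,121): 8 bp
  [121,128): 7 bp
  [128,135): 7 bp
  [135,142): 7 bp
  [142,152): 10 bp
  [152,155): 3 bp
  [155,175): 20 bp
  [175,178): 3 bp
  [178,189): 11 bp
  [189,192): 3 bp
  [192,220): 28 bp
  [220,223): 3 bp
  [223,235): 12 bp
  [235,236): 1 bp

[1,3,3,3,3,3,4,5,7,7,7,8,9,9,10,10,10,10,10,11,12,14,14,15,20,28]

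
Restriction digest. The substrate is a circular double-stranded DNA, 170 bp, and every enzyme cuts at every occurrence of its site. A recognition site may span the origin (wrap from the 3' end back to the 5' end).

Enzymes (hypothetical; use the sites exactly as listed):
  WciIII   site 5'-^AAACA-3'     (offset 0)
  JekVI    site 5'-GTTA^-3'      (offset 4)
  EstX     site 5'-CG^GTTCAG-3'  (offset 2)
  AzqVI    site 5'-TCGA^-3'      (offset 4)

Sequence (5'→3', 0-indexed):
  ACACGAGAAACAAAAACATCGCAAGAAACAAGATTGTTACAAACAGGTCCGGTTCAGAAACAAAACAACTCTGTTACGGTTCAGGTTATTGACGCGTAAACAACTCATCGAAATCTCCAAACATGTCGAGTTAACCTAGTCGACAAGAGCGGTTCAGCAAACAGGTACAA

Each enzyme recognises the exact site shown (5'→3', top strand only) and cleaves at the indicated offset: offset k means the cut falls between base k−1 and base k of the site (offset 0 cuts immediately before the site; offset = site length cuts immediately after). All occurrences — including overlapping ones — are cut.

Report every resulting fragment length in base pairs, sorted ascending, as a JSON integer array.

Scan for sites:
  WciIII AAACA/0: at [7, 13, 25, 40, 57, 62, 97, 118, 158, 168] ⇒ [7, 13, 25, 40, 57, 62, 97, 118, 158, 168]
  JekVI GTTA/4: at [35, 72, 84, 129] ⇒ [39, 76, 88, 133]
  EstX CGGTTCAG/2: at [49, 76, 149] ⇒ [51, 78, 151]
  AzqVI TCGA/4: at [107, 125, 139] ⇒ [111, 129, 143]

Pooled cuts: [7, 13, 25, 39, 40, 51, 57, 62, 76, 78, 88, 97, 111, 118, 129, 133, 143, 151, 158, 168]

Fragments:
  7→13: 6 bp
  13→25: 12 bp
  25→39: 14 bp
  39→40: 1 bp
  40→51: 11 bp
  51→57: 6 bp
  57→62: 5 bp
  62→76: 14 bp
  76→78: 2 bp
  78→88: 10 bp
  88→97: 9 bp
  97→111: 14 bp
  111→118: 7 bp
  118→129: 11 bp
  129→133: 4 bp
  133→143: 10 bp
  143→151: 8 bp
  151→158: 7 bp
  158→168: 10 bp
  168→7 (wrap): 170-168+7 = 9 bp

[1,2,4,5,6,6,7,7,8,9,9,10,10,10,11,11,12,14,14,14]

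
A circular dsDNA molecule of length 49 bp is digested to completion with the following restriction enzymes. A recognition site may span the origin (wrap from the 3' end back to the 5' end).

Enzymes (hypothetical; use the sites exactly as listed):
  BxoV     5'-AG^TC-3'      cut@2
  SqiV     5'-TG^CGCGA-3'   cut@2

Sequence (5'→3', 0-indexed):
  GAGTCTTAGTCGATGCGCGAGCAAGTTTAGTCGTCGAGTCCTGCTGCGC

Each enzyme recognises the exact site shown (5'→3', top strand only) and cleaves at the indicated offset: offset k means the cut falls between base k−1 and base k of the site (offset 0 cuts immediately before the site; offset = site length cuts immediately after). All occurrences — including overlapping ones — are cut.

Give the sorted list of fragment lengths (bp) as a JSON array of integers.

[6,6,6,8,8,15]

Scan for sites:
  BxoV AGTC/2: at [1, 7, 28, 36] ⇒ [3, 9, 30, 38]
  SqiV TGCGCGA/2: at [13, 44] ⇒ [15, 46]

Pooled cuts: [3, 9, 15, 30, 38, 46]

Fragment lengths:
  3→9: 6 bp
  9→15: 6 bp
  15→30: 15 bp
  30→38: 8 bp
  38→46: 8 bp
  46→3 (wrap): 49-46+3 = 6 bp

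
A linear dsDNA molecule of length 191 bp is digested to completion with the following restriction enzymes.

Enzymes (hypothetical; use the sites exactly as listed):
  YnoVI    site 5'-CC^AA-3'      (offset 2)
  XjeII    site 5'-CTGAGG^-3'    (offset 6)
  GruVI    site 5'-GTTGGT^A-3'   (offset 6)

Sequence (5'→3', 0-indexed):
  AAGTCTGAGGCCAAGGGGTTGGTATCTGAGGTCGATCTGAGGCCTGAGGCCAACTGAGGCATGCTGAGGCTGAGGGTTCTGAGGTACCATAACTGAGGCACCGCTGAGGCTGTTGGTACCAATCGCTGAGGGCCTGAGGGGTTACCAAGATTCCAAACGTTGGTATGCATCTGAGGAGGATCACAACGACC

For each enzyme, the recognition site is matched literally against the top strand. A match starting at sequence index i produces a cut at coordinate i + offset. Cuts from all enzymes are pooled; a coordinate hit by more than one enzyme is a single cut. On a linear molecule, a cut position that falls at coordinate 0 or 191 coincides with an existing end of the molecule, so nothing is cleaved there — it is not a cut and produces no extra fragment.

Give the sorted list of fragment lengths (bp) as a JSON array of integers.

Site scan:
  YnoVI CCAA/2: at [10, 49, 118, 144, 152] ⇒ [12, 51, 120, 146, 154]
  XjeII CTGAGG/6: at [4, 25, 36, 43, 53, 63, 69, 78, 92, 103, 125, 133, 170] ⇒ [10, 31, 42, 49, 59, 69, 75, 84, 98, 109, 131, 139, 176]
  GruVI GTTGGTA/6: at [17, 111, 158] ⇒ [23, 117, 164]

All cut coordinates (distinct, sorted): [10, 12, 23, 31, 42, 49, 51, 59, 69, 75, 84, 98, 109, 117, 120, 131, 139, 146, 154, 164, 176]

Fragment lengths:
  [0,10): 10 bp
  [10,12): 2 bp
  [12,23): 11 bp
  [23,31): 8 bp
  [31,42): 11 bp
  [42,49): 7 bp
  [49,51): 2 bp
  [51,59): 8 bp
  [59,69): 10 bp
  [69,75): 6 bp
  [75,84): 9 bp
  [84,98): 14 bp
  [98,109): 11 bp
  [109,117): 8 bp
  [117,120): 3 bp
  [120,131): 11 bp
  [131,139): 8 bp
  [139,146): 7 bp
  [146,154): 8 bp
  [154,164): 10 bp
  [164,176): 12 bp
  [176,191): 15 bp

[2,2,3,6,7,7,8,8,8,8,8,9,10,10,10,11,11,11,11,12,14,15]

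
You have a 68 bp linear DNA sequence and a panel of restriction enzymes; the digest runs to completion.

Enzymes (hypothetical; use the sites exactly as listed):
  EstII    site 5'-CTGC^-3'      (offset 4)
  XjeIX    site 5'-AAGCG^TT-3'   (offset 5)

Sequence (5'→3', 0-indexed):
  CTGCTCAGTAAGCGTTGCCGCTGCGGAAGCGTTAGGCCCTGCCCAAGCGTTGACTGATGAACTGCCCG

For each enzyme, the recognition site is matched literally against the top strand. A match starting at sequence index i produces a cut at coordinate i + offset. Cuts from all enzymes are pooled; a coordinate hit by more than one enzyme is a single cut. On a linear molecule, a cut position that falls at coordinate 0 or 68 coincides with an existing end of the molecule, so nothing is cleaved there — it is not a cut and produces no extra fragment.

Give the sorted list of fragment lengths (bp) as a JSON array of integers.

Scan for sites:
  EstII CTGC/4: at [0, 20, 38, 61] ⇒ [4, 24, 42, 65]
  XjeIX AAGCGTT/5: at [9, 26, 44] ⇒ [14, 31, 49]

Pooled cuts: [4, 14, 24, 31, 42, 49, 65]

Fragment lengths:
  [0,4): 4 bp
  [4,14): 10 bp
  [14,24): 10 bp
  [24,31): 7 bp
  [31,42): 11 bp
  [42,49): 7 bp
  [49,65): 16 bp
  [65,68): 3 bp

[3,4,7,7,10,10,11,16]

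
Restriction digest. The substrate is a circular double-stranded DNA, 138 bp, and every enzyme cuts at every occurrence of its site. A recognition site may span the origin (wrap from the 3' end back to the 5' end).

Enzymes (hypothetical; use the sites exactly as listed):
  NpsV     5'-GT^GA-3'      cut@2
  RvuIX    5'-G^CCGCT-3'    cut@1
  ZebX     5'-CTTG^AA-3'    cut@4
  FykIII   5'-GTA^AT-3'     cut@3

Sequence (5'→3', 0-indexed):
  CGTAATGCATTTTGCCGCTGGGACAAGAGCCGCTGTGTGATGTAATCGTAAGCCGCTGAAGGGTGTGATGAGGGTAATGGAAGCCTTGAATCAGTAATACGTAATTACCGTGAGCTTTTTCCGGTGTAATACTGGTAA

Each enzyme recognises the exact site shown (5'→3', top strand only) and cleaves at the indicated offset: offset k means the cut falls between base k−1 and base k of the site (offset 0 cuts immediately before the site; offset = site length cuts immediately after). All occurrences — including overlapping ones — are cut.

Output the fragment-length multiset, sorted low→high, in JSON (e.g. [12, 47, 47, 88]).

[6,7,8,8,8,9,10,10,12,14,14,15,17]

Scan for sites:
  NpsV (GTGA, off=2): starts [36, 64, 109] → cuts [38, 66, 111]
  RvuIX (GCCGCT, off=1): starts [13, 28, 51] → cuts [14, 29, 52]
  ZebX (CTTGAA, off=4): starts [84] → cuts [88]
  FykIII (GTAAT, off=3): starts [1, 41, 73, 93, 100, 125] → cuts [4, 44, 76, 96, 103, 128]

All cut coordinates (distinct, sorted): [4, 14, 29, 38, 44, 52, 66, 76, 88, 96, 103, 111, 128]

Fragment lengths:
  4→14: 10 bp
  14→29: 15 bp
  29→38: 9 bp
  38→44: 6 bp
  44→52: 8 bp
  52→66: 14 bp
  66→76: 10 bp
  76→88: 12 bp
  88→96: 8 bp
  96→103: 7 bp
  103→111: 8 bp
  111→128: 17 bp
  128→4 (wrap): 138-128+4 = 14 bp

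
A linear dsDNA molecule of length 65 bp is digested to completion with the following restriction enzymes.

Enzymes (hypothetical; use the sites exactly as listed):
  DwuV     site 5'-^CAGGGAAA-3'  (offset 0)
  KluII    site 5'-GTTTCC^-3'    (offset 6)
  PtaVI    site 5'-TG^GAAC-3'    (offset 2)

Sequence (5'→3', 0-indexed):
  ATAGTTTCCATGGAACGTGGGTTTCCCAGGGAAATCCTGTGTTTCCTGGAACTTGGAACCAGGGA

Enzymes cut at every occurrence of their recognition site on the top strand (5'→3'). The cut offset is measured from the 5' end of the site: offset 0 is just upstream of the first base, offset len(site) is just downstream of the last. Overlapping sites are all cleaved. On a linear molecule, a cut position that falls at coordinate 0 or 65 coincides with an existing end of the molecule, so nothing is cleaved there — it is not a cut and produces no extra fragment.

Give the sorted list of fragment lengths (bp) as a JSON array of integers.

[2,3,7,9,10,14,20]

Per-enzyme occurrences:
  DwuV (CAGGGAAA, off=0): starts [26] → cuts [26]
  KluII (GTTTCC, off=6): starts [3, 20, 40] → cuts [9, 26, 46]
  PtaVI (TGGAAC, off=2): starts [10, 46, 53] → cuts [12, 48, 55]

Pooled cuts: [9, 12, 26, 46, 48, 55]

Fragment lengths:
  [0,9): 9 bp
  [9,12): 3 bp
  [12,26): 14 bp
  [26,46): 20 bp
  [46,48): 2 bp
  [48,55): 7 bp
  [55,65): 10 bp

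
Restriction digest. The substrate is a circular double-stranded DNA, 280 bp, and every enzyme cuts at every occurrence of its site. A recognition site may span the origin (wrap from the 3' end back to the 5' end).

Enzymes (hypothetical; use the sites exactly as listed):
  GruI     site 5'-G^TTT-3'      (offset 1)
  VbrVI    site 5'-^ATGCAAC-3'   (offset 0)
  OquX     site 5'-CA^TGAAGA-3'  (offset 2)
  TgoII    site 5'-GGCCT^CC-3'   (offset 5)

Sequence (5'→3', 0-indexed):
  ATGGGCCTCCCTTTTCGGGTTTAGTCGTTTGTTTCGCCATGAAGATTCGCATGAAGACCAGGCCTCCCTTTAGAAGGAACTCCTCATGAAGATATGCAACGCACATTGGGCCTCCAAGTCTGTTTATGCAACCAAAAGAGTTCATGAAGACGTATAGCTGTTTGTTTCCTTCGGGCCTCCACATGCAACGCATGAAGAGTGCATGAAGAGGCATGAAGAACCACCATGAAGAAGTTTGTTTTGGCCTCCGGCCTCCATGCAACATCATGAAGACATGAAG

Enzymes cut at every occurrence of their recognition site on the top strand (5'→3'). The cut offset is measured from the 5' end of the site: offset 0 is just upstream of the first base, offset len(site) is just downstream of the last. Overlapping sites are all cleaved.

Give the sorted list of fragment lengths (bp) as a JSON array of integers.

Site scan:
  GruI GTTT/1: at [18, 26, 30, 121, 159, 163, 233, 237] ⇒ [19, 27, 31, 122, 160, 164, 234, 238]
  VbrVI ATGCAAC/0: at [93, 125, 182, 256] ⇒ [93, 125, 182, 256]
  OquX CATGAAGA/2: at [37, 49, 84, 142, 190, 201, 211, 224, 265, 273] ⇒ [39, 51, 86, 144, 192, 203, 213, 226, 267, 275]
  TgoII GGCCTCC/5: at [3, 60, 108, 173, 242, 249] ⇒ [8, 65, 113, 178, 247, 254]

Pooled cuts: [8, 19, 27, 31, 39, 51, 65, 86, 93, 113, 122, 125, 144, 160, 164, 178, 182, 192, 203, 213, 226, 234, 238, 247, 254, 256, 267, 275]

Fragment lengths:
  8→19: 11 bp
  19→27: 8 bp
  27→31: 4 bp
  31→39: 8 bp
  39→51: 12 bp
  51→65: 14 bp
  65→86: 21 bp
  86→93: 7 bp
  93→113: 20 bp
  113→122: 9 bp
  122→125: 3 bp
  125→144: 19 bp
  144→160: 16 bp
  160→164: 4 bp
  164→178: 14 bp
  178→182: 4 bp
  182→192: 10 bp
  192→203: 11 bp
  203→213: 10 bp
  213→226: 13 bp
  226→234: 8 bp
  234→238: 4 bp
  238→247: 9 bp
  247→254: 7 bp
  254→256: 2 bp
  256→267: 11 bp
  267→275: 8 bp
  275→8 (wrap): 280-275+8 = 13 bp

[2,3,4,4,4,4,7,7,8,8,8,8,9,9,10,10,11,11,11,12,13,13,14,14,16,19,20,21]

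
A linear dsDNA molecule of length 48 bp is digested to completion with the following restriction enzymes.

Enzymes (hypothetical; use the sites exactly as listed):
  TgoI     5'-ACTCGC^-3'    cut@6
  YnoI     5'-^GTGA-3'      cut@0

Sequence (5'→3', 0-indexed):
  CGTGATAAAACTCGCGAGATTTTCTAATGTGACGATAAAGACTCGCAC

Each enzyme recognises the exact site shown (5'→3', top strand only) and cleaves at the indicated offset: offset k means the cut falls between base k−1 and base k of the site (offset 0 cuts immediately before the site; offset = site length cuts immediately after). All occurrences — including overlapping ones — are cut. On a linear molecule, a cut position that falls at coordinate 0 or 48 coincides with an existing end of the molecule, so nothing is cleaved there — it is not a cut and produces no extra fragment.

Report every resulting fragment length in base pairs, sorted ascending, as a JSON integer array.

Site scan:
  TgoI ACTCGC/6: at [9, 40] ⇒ [15, 46]
  YnoI GTGA/0: at [1, 28] ⇒ [1, 28]

All cut coordinates (distinct, sorted): [1, 15, 28, 46]

Fragments:
  [0,1): 1 bp
  [1,15): 14 bp
  [15,28): 13 bp
  [28,46): 18 bp
  [46,48): 2 bp

[1,2,13,14,18]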